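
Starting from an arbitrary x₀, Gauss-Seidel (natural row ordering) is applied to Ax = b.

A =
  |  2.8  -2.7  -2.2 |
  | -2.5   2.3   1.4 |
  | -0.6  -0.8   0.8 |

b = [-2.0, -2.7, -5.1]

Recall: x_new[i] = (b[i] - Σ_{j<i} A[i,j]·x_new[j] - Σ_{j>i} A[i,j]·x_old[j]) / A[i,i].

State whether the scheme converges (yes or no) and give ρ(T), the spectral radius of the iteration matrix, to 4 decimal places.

Let D = diag(2.8, 2.3, 0.8); L, U the strict triangles.
T_GS = -(D+L)⁻¹U: row 0 first, T[0,2] = -(-2.2)/(2.8) = +0.7857; later rows by forward substitution.
  T[0,:] = [+0.0000, +0.9643, +0.7857]
  T[1,:] = [+0.0000, +1.0481, +0.2453]
  T[2,:] = [+0.0000, +1.7714, +0.8346]
|eigenvalues of T|: 1.6092, 0.2736, 0.0000.
ρ(T) = max|λ| = 1.6092; 1.6092 > 1: divergent.

no, ρ = 1.6092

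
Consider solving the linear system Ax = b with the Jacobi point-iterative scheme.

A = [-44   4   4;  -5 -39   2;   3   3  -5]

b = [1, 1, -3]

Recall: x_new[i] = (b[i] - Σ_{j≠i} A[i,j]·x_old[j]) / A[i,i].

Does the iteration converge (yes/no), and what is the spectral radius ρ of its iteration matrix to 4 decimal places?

yes, ρ = 0.2963

Write A = D+L+U with D = diag(-44, -39, -5).
T_J = -D⁻¹(L+U): T[0,2] = -(4)/(-44) = +0.0909; T[0,0] = 0.
  T[0,:] = [+0.0000, +0.0909, +0.0909]
  T[1,:] = [-0.1282, +0.0000, +0.0513]
  T[2,:] = [+0.6000, +0.6000, +0.0000]
|eigenvalues of T|: 0.2963, 0.2365, 0.0599.
spectral radius ρ = 0.2963; 0.2963 < 1, so it converges for any x₀.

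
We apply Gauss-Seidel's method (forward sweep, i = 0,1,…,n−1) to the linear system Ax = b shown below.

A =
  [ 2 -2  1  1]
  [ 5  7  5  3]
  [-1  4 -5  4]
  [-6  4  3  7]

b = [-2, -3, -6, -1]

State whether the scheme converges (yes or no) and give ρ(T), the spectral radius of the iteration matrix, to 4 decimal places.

no, ρ = 1.3493

Write A = D+L+U with D = diag(2, 7, -5, 7).
GS T = -(D+L)⁻¹U: row 0 first, T[0,2] = -(1)/(2) = -0.5000; later rows by forward substitution.
  T[0,:] = [+0.0000, +1.0000, -0.5000, -0.5000]
  T[1,:] = [+0.0000, -0.7143, -0.3571, -0.0714]
  T[2,:] = [+0.0000, -0.7714, -0.1857, +0.8429]
  T[3,:] = [+0.0000, +1.5959, -0.1449, -0.7490]
|eigenvalues of T|: 1.3493, 0.6025, 0.6025, 0.0000.
ρ(T) = max|λ| = 1.3493; 1.3493 > 1, so it fails to converge.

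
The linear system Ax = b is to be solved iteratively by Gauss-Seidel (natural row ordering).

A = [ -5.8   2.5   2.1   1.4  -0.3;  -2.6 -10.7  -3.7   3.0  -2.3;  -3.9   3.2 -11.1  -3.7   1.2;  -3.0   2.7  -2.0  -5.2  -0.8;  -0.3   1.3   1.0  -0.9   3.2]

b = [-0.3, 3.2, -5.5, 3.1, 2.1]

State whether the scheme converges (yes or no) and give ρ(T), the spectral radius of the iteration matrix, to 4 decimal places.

yes, ρ = 0.5513

Diagonal D = diag(-5.8, -10.7, -11.1, -5.2, 3.2); L, U strict lower/upper.
T_GS = -(D+L)⁻¹U: row 0 first, T[0,3] = -(1.4)/(-5.8) = +0.2414; later rows by forward substitution.
  T[0,:] = [+0.0000  +0.4310  +0.3621  +0.2414  -0.0517]
  T[1,:] = [+0.0000  -0.1047  -0.4338  +0.2217  -0.2024]
  T[2,:] = [+0.0000  -0.1816  -0.2523  -0.3542  +0.0679]
  T[3,:] = [+0.0000  -0.2332  -0.3371  +0.1121  -0.2552]
  T[4,:] = [+0.0000  +0.0741  +0.1942  +0.0748  -0.0156]
|eigenvalues of T|: 0.5513, 0.1911, 0.1911, 0.0356, 0.0000.
ρ = 0.5513; 0.5513 < 1, so it converges for any x₀.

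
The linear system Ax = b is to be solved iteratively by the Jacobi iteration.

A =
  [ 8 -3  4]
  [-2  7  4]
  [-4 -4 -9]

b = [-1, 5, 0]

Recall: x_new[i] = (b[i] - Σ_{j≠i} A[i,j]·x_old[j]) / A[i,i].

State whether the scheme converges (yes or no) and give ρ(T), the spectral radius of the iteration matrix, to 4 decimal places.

yes, ρ = 0.8745

A = D + L + U where D = diag(8, 7, -9).
T_J = -D⁻¹(L+U): T[0,1] = -(-3)/(8) = +0.3750; T[0,0] = 0.
  T[0,:] = [+0.0000, +0.3750, -0.5000]
  T[1,:] = [+0.2857, +0.0000, -0.5714]
  T[2,:] = [-0.4444, -0.4444, +0.0000]
eigenvalue magnitudes: 0.8745, 0.5358, 0.3387.
ρ(T) = max|λ| = 0.8745; 0.8745 < 1: convergent.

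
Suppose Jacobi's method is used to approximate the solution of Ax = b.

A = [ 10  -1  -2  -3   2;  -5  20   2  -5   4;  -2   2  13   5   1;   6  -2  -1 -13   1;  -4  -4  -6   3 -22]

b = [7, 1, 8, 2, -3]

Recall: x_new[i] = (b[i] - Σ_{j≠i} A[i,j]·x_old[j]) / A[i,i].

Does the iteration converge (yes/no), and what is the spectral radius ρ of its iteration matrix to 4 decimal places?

Write A = D+L+U with D = diag(10, 20, 13, -13, -22).
Jacobi: T = -D⁻¹(L+U), T[3,4] = -(1)/(-13) = +0.0769; T[3,3] = 0.
  T[0,:] = [+0.0000 +0.1000 +0.2000 +0.3000 -0.2000]
  T[1,:] = [+0.2500 +0.0000 -0.1000 +0.2500 -0.2000]
  T[2,:] = [+0.1538 -0.1538 +0.0000 -0.3846 -0.0769]
  T[3,:] = [+0.4615 -0.1538 -0.0769 +0.0000 +0.0769]
  T[4,:] = [-0.1818 -0.1818 -0.2727 +0.1364 +0.0000]
moduli |λ_i(T)| = 0.5455, 0.2998, 0.2998, 0.2971, 0.2651.
ρ = 0.5455; 0.5455 < 1 ⇒ converges.

yes, ρ = 0.5455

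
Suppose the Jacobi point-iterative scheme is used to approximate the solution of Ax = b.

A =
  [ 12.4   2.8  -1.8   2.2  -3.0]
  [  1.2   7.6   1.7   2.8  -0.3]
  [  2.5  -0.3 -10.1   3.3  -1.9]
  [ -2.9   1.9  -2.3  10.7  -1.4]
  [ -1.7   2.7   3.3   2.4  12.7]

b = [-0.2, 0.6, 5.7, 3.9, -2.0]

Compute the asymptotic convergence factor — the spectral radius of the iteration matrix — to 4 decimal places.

0.5133

Let D = diag(12.4, 7.6, -10.1, 10.7, 12.7); L, U the strict triangles.
Jacobi: T = -D⁻¹(L+U), T[1,2] = -(1.7)/(7.6) = -0.2237; T[1,1] = 0.
  T[0,:] = [+0.0000  -0.2258  +0.1452  -0.1774  +0.2419]
  T[1,:] = [-0.1579  +0.0000  -0.2237  -0.3684  +0.0395]
  T[2,:] = [+0.2475  -0.0297  +0.0000  +0.3267  -0.1881]
  T[3,:] = [+0.2710  -0.1776  +0.2150  +0.0000  +0.1308]
  T[4,:] = [+0.1339  -0.2126  -0.2598  -0.1890  +0.0000]
eigenvalue magnitudes: 0.5133, 0.4277, 0.1468, 0.1468, 0.0595.
ρ(T) = max|λ| = 0.5133; 0.5133 < 1 ⇒ converges.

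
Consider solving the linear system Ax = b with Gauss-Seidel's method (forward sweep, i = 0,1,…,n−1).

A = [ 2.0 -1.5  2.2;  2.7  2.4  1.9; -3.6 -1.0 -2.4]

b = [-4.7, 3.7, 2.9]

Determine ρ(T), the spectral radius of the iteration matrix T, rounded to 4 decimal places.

1.3037

A = D + L + U where D = diag(2, 2.4, -2.4).
T_GS = -(D+L)⁻¹U: row 0 first, T[0,1] = -(-1.5)/(2) = +0.7500; later rows by forward substitution.
  T[0,:] = [+0.0000  +0.7500  -1.1000]
  T[1,:] = [+0.0000  -0.8438  +0.4458]
  T[2,:] = [+0.0000  -0.7734  +1.4642]
|λ(T)| sorted: 1.3037, 0.6832, 0.0000.
ρ(T) = max|λ| = 1.3037; 1.3037 > 1 ⇒ diverges.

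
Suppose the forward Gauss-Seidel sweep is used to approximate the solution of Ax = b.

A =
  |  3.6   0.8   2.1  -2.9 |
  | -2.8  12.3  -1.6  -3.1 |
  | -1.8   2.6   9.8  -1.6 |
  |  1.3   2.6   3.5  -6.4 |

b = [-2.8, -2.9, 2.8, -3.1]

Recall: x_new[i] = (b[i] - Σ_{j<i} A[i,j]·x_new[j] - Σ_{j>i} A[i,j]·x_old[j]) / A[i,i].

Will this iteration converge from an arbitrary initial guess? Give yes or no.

Diagonal D = diag(3.6, 12.3, 9.8, -6.4); L, U strict lower/upper.
Gauss-Seidel: T = -(D+L)⁻¹U, row 0 first, T[0,3] = -(-2.9)/(3.6) = +0.8056; later rows by forward substitution.
  T[0,:] = [+0.0000  -0.2222  -0.5833  +0.8056]
  T[1,:] = [+0.0000  -0.0506  -0.0027  +0.4354]
  T[2,:] = [+0.0000  -0.0274  -0.1064  +0.1957]
  T[3,:] = [+0.0000  -0.0807  -0.1778  +0.4475]
|eigenvalues of T|: 0.2566, 0.0804, 0.0465, 0.0000.
spectral radius ρ = 0.2566; 0.2566 < 1 ⇒ converges.

yes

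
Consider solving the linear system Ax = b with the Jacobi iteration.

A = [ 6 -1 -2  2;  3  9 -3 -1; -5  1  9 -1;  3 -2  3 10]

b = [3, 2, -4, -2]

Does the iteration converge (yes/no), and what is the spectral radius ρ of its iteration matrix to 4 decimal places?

Split A = D + L + U, D = diag(6, 9, 9, 10).
T_J = -D⁻¹(L+U): T[1,3] = -(-1)/(9) = +0.1111; T[1,1] = 0.
  T[0,:] = [+0.0000 +0.1667 +0.3333 -0.3333]
  T[1,:] = [-0.3333 +0.0000 +0.3333 +0.1111]
  T[2,:] = [+0.5556 -0.1111 +0.0000 +0.1111]
  T[3,:] = [-0.3000 +0.2000 -0.3000 +0.0000]
eigenvalue magnitudes: 0.5750, 0.4867, 0.4867, 0.1254.
ρ = 0.5750; 0.5750 < 1 ⇒ converges.

yes, ρ = 0.5750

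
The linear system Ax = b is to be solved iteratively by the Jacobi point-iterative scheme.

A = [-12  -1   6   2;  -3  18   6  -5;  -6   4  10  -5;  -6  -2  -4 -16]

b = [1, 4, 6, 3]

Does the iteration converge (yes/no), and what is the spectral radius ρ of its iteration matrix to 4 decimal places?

Let D = diag(-12, 18, 10, -16); L, U the strict triangles.
T_J = -D⁻¹(L+U): T[3,0] = -(-6)/(-16) = -0.3750; T[3,3] = 0.
  T[0,:] = [+0.0000, -0.0833, +0.5000, +0.1667]
  T[1,:] = [+0.1667, +0.0000, -0.3333, +0.2778]
  T[2,:] = [+0.6000, -0.4000, +0.0000, +0.5000]
  T[3,:] = [-0.3750, -0.1250, -0.2500, +0.0000]
eigenvalue magnitudes: 0.6443, 0.4502, 0.3612, 0.3612.
ρ = 0.6443; 0.6443 < 1 ⇒ converges.

yes, ρ = 0.6443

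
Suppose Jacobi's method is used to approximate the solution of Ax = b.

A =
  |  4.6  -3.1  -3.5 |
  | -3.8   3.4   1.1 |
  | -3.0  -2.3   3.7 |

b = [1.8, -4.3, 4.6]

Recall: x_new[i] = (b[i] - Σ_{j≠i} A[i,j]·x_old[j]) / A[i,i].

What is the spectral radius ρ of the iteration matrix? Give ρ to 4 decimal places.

Split A = D + L + U, D = diag(4.6, 3.4, 3.7).
Jacobi: T = -D⁻¹(L+U), T[2,0] = -(-3)/(3.7) = +0.8108; T[2,2] = 0.
  T[0,:] = [+0.0000 +0.6739 +0.7609]
  T[1,:] = [+1.1176 +0.0000 -0.3235]
  T[2,:] = [+0.8108 +0.6216 +0.0000]
moduli |λ_i(T)| = 1.2084, 0.8760, 0.3324.
ρ = 1.2084; 1.2084 > 1, so it fails to converge.

1.2084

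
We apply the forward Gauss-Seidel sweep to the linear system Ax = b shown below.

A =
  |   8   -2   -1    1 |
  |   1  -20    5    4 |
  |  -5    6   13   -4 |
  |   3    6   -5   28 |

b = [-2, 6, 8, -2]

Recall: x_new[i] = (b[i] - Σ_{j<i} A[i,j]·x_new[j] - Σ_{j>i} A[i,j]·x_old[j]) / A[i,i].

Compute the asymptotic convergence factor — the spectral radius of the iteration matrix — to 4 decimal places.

Split A = D + L + U, D = diag(8, -20, 13, 28).
T_GS = -(D+L)⁻¹U: row 0 first, T[0,2] = -(-1)/(8) = +0.1250; later rows by forward substitution.
  T[0,:] = [+0.0000 +0.2500 +0.1250 -0.1250]
  T[1,:] = [+0.0000 +0.0125 +0.2563 +0.1938]
  T[2,:] = [+0.0000 +0.0904 -0.0702 +0.1702]
  T[3,:] = [+0.0000 -0.0133 -0.0808 +0.0023]
|λ(T)| sorted: 0.1713, 0.1097, 0.1097, 0.0000.
ρ(T) = max|λ| = 0.1713; 0.1713 < 1, so it converges for any x₀.

0.1713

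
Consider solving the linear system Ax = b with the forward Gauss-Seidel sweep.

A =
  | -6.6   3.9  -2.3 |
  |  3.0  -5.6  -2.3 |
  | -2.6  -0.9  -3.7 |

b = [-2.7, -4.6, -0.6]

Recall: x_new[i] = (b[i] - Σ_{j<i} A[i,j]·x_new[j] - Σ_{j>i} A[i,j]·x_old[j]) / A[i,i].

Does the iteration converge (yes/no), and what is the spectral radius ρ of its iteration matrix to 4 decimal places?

Split A = D + L + U, D = diag(-6.6, -5.6, -3.7).
T_GS = -(D+L)⁻¹U: row 0 first, T[0,1] = -(3.9)/(-6.6) = +0.5909; later rows by forward substitution.
  T[0,:] = [+0.0000 +0.5909 -0.3485]
  T[1,:] = [+0.0000 +0.3166 -0.5974]
  T[2,:] = [+0.0000 -0.4922 +0.3902]
|roots of det(T-λI)|: 0.8969, 0.1901, 0.0000.
spectral radius ρ = 0.8969; 0.8969 < 1: convergent.

yes, ρ = 0.8969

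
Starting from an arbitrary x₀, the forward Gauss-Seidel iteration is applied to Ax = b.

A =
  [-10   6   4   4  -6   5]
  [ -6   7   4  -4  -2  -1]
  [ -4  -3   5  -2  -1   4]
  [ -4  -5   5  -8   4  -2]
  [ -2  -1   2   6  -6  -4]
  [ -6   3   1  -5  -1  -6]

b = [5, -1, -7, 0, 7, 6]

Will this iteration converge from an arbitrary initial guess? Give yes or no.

no

Let D = diag(-10, 7, 5, -8, -6, -6); L, U the strict triangles.
Gauss-Seidel: T = -(D+L)⁻¹U, row 0 first, T[0,3] = -(4)/(-10) = +0.4000; later rows by forward substitution.
  T[0,:] = [+0.0000  +0.6000  +0.4000  +0.4000  -0.6000  +0.5000]
  T[1,:] = [+0.0000  +0.5143  -0.2286  +0.9143  -0.2286  +0.5714]
  T[2,:] = [+0.0000  +0.7886  +0.1829  +1.2686  -0.4171  -0.0571]
  T[3,:] = [+0.0000  -0.1286  +0.0571  +0.0214  +0.6821  -0.8929]
  T[4,:] = [+0.0000  -0.1514  +0.0229  +0.1586  +0.7812  -1.8405]
  T[5,:] = [+0.0000  -0.0790  -0.5352  +0.2243  -0.2825  +0.8270]
moduli |λ_i(T)| = 1.6237, 1.0102, 1.0102, 0.4573, 0.0603, 0.0000.
spectral radius ρ = 1.6237; 1.6237 > 1 ⇒ diverges.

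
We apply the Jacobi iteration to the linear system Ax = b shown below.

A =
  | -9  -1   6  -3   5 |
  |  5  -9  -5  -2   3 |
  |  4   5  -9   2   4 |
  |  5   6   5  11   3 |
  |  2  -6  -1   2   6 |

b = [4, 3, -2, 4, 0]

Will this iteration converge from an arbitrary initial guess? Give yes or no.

no

Split A = D + L + U, D = diag(-9, -9, -9, 11, 6).
Jacobi T = -D⁻¹(L+U): T[4,1] = -(-6)/(6) = +1.0000; T[4,4] = 0.
  T[0,:] = [+0.0000, -0.1111, +0.6667, -0.3333, +0.5556]
  T[1,:] = [+0.5556, +0.0000, -0.5556, -0.2222, +0.3333]
  T[2,:] = [+0.4444, +0.5556, +0.0000, +0.2222, +0.4444]
  T[3,:] = [-0.4545, -0.5455, -0.4545, +0.0000, -0.2727]
  T[4,:] = [-0.3333, +1.0000, +0.1667, -0.3333, +0.0000]
eigenvalue magnitudes: 1.1240, 0.8491, 0.8491, 0.4963, 0.4963.
spectral radius ρ = 1.1240; 1.1240 > 1: divergent.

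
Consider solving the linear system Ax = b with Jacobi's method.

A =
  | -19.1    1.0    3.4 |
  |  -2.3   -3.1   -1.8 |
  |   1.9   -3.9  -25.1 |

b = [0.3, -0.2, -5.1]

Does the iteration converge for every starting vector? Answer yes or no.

yes

Diagonal D = diag(-19.1, -3.1, -25.1); L, U strict lower/upper.
T_J = -D⁻¹(L+U): T[1,2] = -(-1.8)/(-3.1) = -0.5806; T[1,1] = 0.
  T[0,:] = [+0.0000  +0.0524  +0.1780]
  T[1,:] = [-0.7419  +0.0000  -0.5806]
  T[2,:] = [+0.0757  -0.1554  +0.0000]
|λ(T)| sorted: 0.3434, 0.2303, 0.2303.
ρ(T) = max|λ| = 0.3434; 0.3434 < 1, so it converges for any x₀.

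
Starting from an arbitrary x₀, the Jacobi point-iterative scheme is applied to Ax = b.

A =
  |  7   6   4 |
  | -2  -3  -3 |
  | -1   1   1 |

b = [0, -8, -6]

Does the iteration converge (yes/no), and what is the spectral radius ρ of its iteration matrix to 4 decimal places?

Let D = diag(7, -3, 1); L, U the strict triangles.
Jacobi: T = -D⁻¹(L+U), T[0,2] = -(4)/(7) = -0.5714; T[0,0] = 0.
  T[0,:] = [+0.0000  -0.8571  -0.5714]
  T[1,:] = [-0.6667  +0.0000  -1.0000]
  T[2,:] = [+1.0000  -1.0000  +0.0000]
|roots of det(T-λI)|: 1.1841, 0.6342, 0.6342.
ρ(T) = max|λ| = 1.1841; 1.1841 > 1: divergent.

no, ρ = 1.1841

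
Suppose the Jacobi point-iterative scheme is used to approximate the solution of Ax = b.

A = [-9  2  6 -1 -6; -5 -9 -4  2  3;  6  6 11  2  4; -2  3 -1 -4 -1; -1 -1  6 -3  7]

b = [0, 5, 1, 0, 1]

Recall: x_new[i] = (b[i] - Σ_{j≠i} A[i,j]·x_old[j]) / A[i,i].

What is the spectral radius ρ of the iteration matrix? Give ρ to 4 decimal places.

1.1208

Split A = D + L + U, D = diag(-9, -9, 11, -4, 7).
T_J = -D⁻¹(L+U): T[4,0] = -(-1)/(7) = +0.1429; T[4,4] = 0.
  T[0,:] = [+0.0000 +0.2222 +0.6667 -0.1111 -0.6667]
  T[1,:] = [-0.5556 +0.0000 -0.4444 +0.2222 +0.3333]
  T[2,:] = [-0.5455 -0.5455 +0.0000 -0.1818 -0.3636]
  T[3,:] = [-0.5000 +0.7500 -0.2500 +0.0000 -0.2500]
  T[4,:] = [+0.1429 +0.1429 -0.8571 +0.4286 +0.0000]
eigenvalue magnitudes: 1.1208, 0.8201, 0.8201, 0.4526, 0.4526.
ρ = 1.1208; 1.1208 > 1: divergent.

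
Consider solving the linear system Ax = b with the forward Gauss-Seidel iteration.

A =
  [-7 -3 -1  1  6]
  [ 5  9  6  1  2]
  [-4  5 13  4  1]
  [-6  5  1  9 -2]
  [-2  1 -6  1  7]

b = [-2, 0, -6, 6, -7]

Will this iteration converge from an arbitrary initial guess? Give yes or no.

Split A = D + L + U, D = diag(-7, 9, 13, 9, 7).
GS T = -(D+L)⁻¹U: row 0 first, T[0,4] = -(6)/(-7) = +0.8571; later rows by forward substitution.
  T[0,:] = [+0.0000 -0.4286 -0.1429 +0.1429 +0.8571]
  T[1,:] = [+0.0000 +0.2381 -0.5873 -0.1905 -0.6984]
  T[2,:] = [+0.0000 -0.2234 +0.1819 -0.1905 +0.4554]
  T[3,:] = [+0.0000 -0.3932 +0.2108 +0.2222 +1.1311]
  T[4,:] = [+0.0000 -0.2918 +0.1689 -0.1270 +0.5735]
|roots of det(T-λI)|: 0.9380, 0.4412, 0.1161, 0.1161, 0.0000.
ρ = 0.9380; 0.9380 < 1 ⇒ converges.

yes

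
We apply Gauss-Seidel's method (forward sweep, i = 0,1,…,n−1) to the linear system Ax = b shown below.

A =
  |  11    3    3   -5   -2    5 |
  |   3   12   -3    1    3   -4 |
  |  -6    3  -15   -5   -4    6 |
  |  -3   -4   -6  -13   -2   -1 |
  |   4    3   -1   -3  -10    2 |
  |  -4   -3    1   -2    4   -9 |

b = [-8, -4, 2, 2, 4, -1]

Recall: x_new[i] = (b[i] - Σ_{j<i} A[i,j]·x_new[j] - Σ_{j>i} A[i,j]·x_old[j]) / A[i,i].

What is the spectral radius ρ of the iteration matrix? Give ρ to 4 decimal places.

Diagonal D = diag(11, 12, -15, -13, -10, -9); L, U strict lower/upper.
T_GS = -(D+L)⁻¹U: row 0 first, T[0,1] = -(3)/(11) = -0.2727; later rows by forward substitution.
  T[0,:] = [+0.0000  -0.2727  -0.2727  +0.4545  +0.1818  -0.4545]
  T[1,:] = [+0.0000  +0.0682  +0.3182  -0.1970  -0.2955  +0.4470]
  T[2,:] = [+0.0000  +0.1227  +0.1727  -0.5545  -0.3985  +0.6712]
  T[3,:] = [+0.0000  -0.0147  -0.1147  +0.2117  +0.0790  -0.4193]
  T[4,:] = [+0.0000  -0.0965  +0.0035  +0.1147  +0.0002  +0.2110]
  T[5,:] = [+0.0000  +0.0725  +0.0614  -0.1940  -0.0441  +0.3146]
|eigenvalues of T|: 0.8369, 0.1748, 0.1748, 0.1369, 0.0888, 0.0000.
spectral radius ρ = 0.8369; 0.8369 < 1 ⇒ converges.

0.8369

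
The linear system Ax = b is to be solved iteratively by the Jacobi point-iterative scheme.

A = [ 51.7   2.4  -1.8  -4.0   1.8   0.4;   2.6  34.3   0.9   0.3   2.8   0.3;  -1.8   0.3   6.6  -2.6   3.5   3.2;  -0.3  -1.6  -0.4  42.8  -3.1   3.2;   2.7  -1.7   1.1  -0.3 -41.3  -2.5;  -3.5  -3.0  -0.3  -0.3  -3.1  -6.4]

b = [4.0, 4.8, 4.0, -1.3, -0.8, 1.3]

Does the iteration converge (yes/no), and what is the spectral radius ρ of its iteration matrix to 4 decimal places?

Let D = diag(51.7, 34.3, 6.6, 42.8, -41.3, -6.4); L, U the strict triangles.
T_J = -D⁻¹(L+U): T[0,4] = -(1.8)/(51.7) = -0.0348; T[0,0] = 0.
  T[0,:] = [+0.0000  -0.0464  +0.0348  +0.0774  -0.0348  -0.0077]
  T[1,:] = [-0.0758  +0.0000  -0.0262  -0.0087  -0.0816  -0.0087]
  T[2,:] = [+0.2727  -0.0455  +0.0000  +0.3939  -0.5303  -0.4848]
  T[3,:] = [+0.0070  +0.0374  +0.0093  +0.0000  +0.0724  -0.0748]
  T[4,:] = [+0.0654  -0.0412  +0.0266  -0.0073  +0.0000  -0.0605]
  T[5,:] = [-0.5469  -0.4688  -0.0469  -0.0469  -0.4844  +0.0000]
|roots of det(T-λI)|: 0.3124, 0.1843, 0.1843, 0.0944, 0.0944, 0.0578.
ρ(T) = max|λ| = 0.3124; 0.3124 < 1 ⇒ converges.

yes, ρ = 0.3124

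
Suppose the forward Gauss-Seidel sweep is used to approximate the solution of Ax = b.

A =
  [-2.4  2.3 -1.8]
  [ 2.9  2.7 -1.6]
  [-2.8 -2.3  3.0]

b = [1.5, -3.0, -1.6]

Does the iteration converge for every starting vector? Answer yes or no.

Split A = D + L + U, D = diag(-2.4, 2.7, 3).
T_GS = -(D+L)⁻¹U: row 0 first, T[0,1] = -(2.3)/(-2.4) = +0.9583; later rows by forward substitution.
  T[0,:] = [+0.0000  +0.9583  -0.7500]
  T[1,:] = [+0.0000  -1.0293  +1.3981]
  T[2,:] = [+0.0000  +0.1053  +0.3719]
moduli |λ_i(T)| = 1.1275, 0.4701, 0.0000.
ρ(T) = max|λ| = 1.1275; 1.1275 > 1 ⇒ diverges.

no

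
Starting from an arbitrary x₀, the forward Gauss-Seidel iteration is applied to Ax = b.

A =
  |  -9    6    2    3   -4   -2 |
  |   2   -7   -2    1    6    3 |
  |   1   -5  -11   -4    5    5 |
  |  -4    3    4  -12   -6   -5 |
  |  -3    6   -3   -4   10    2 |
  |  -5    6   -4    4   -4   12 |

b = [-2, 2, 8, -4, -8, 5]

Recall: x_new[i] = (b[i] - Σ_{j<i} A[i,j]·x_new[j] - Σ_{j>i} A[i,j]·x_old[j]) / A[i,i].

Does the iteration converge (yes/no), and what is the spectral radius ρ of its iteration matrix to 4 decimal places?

no, ρ = 1.2017

A = D + L + U where D = diag(-9, -7, -11, -12, 10, 12).
Gauss-Seidel: T = -(D+L)⁻¹U, row 0 first, T[0,5] = -(-2)/(-9) = -0.2222; later rows by forward substitution.
  T[0,:] = [+0.0000 +0.6667 +0.2222 +0.3333 -0.4444 -0.2222]
  T[1,:] = [+0.0000 +0.1905 -0.2222 +0.2381 +0.7302 +0.3651]
  T[2,:] = [+0.0000 -0.0260 +0.1212 -0.4416 +0.0823 +0.2684]
  T[3,:] = [+0.0000 -0.1833 -0.0892 -0.1988 -0.1419 -0.1619]
  T[4,:] = [+0.0000 +0.0046 +0.2007 -0.2548 -0.6035 -0.4699]
  T[5,:] = [+0.0000 +0.2365 +0.3407 -0.1460 -0.6767 -0.2884]
eigenvalue magnitudes: 1.2017, 0.3088, 0.3088, 0.2688, 0.0937, 0.0000.
ρ = 1.2017; 1.2017 > 1, so it fails to converge.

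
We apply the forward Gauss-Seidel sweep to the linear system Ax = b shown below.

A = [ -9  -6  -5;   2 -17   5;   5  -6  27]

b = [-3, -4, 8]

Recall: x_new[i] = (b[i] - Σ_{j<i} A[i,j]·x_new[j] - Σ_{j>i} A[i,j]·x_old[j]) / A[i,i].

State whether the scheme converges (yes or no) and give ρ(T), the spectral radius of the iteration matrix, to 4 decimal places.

Diagonal D = diag(-9, -17, 27); L, U strict lower/upper.
Gauss-Seidel: T = -(D+L)⁻¹U, row 0 first, T[0,2] = -(-5)/(-9) = -0.5556; later rows by forward substitution.
  T[0,:] = [+0.0000 -0.6667 -0.5556]
  T[1,:] = [+0.0000 -0.0784 +0.2288]
  T[2,:] = [+0.0000 +0.1060 +0.1537]
moduli |λ_i(T)| = 0.2319, 0.1566, 0.0000.
ρ = 0.2319; 0.2319 < 1 ⇒ converges.

yes, ρ = 0.2319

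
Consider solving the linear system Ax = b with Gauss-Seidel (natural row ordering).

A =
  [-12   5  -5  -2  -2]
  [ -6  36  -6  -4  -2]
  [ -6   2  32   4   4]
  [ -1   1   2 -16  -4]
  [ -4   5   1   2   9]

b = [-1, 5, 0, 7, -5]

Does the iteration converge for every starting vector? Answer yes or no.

Diagonal D = diag(-12, 36, 32, -16, 9); L, U strict lower/upper.
GS T = -(D+L)⁻¹U: row 0 first, T[0,2] = -(-5)/(-12) = -0.4167; later rows by forward substitution.
  T[0,:] = [+0.0000, +0.4167, -0.4167, -0.1667, -0.1667]
  T[1,:] = [+0.0000, +0.0694, +0.0972, +0.0833, +0.0278]
  T[2,:] = [+0.0000, +0.0738, -0.0842, -0.1615, -0.1580]
  T[3,:] = [+0.0000, -0.0125, +0.0216, -0.0046, -0.2576]
  T[4,:] = [+0.0000, +0.1412, -0.2346, -0.1014, -0.0147]
|roots of det(T-λI)|: 0.3716, 0.1643, 0.1643, 0.0962, 0.0000.
spectral radius ρ = 0.3716; 0.3716 < 1, so it converges for any x₀.

yes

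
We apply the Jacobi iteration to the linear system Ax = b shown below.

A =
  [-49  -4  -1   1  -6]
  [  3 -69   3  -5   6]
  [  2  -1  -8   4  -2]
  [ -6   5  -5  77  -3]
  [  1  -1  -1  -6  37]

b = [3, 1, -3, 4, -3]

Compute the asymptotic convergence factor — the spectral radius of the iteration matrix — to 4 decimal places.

0.2342

Split A = D + L + U, D = diag(-49, -69, -8, 77, 37).
T_J = -D⁻¹(L+U): T[1,0] = -(3)/(-69) = +0.0435; T[1,1] = 0.
  T[0,:] = [+0.0000  -0.0816  -0.0204  +0.0204  -0.1224]
  T[1,:] = [+0.0435  +0.0000  +0.0435  -0.0725  +0.0870]
  T[2,:] = [+0.2500  -0.1250  +0.0000  +0.5000  -0.2500]
  T[3,:] = [+0.0779  -0.0649  +0.0649  +0.0000  +0.0390]
  T[4,:] = [-0.0270  +0.0270  +0.0270  +0.1622  +0.0000]
moduli |λ_i(T)| = 0.2342, 0.1973, 0.1973, 0.0555, 0.0076.
ρ(T) = max|λ| = 0.2342; 0.2342 < 1: convergent.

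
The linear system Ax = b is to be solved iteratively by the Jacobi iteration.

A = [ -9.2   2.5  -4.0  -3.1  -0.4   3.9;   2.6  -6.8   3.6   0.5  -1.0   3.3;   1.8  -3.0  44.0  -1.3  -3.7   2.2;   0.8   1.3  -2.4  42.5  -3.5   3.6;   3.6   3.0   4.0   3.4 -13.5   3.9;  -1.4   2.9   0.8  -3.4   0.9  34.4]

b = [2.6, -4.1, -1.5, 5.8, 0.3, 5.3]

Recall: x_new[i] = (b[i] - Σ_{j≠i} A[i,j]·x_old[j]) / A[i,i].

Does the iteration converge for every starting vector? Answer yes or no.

yes

Write A = D+L+U with D = diag(-9.2, -6.8, 44, 42.5, -13.5, 34.4).
T_J = -D⁻¹(L+U): T[5,0] = -(-1.4)/(34.4) = +0.0407; T[5,5] = 0.
  T[0,:] = [+0.0000, +0.2717, -0.4348, -0.3370, -0.0435, +0.4239]
  T[1,:] = [+0.3824, +0.0000, +0.5294, +0.0735, -0.1471, +0.4853]
  T[2,:] = [-0.0409, +0.0682, +0.0000, +0.0295, +0.0841, -0.0500]
  T[3,:] = [-0.0188, -0.0306, +0.0565, +0.0000, +0.0824, -0.0847]
  T[4,:] = [+0.2667, +0.2222, +0.2963, +0.2519, +0.0000, +0.2889]
  T[5,:] = [+0.0407, -0.0843, -0.0233, +0.0988, -0.0262, +0.0000]
moduli |λ_i(T)| = 0.4269, 0.3450, 0.3450, 0.1481, 0.0630, 0.0630.
ρ(T) = max|λ| = 0.4269; 0.4269 < 1, so it converges for any x₀.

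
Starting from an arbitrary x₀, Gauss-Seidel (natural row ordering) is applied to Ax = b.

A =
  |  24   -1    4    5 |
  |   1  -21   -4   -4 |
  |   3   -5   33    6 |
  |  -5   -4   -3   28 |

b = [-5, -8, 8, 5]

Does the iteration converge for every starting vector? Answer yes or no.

yes

Diagonal D = diag(24, -21, 33, 28); L, U strict lower/upper.
T_GS = -(D+L)⁻¹U: row 0 first, T[0,2] = -(4)/(24) = -0.1667; later rows by forward substitution.
  T[0,:] = [+0.0000, +0.0417, -0.1667, -0.2083]
  T[1,:] = [+0.0000, +0.0020, -0.1984, -0.2004]
  T[2,:] = [+0.0000, -0.0035, -0.0149, -0.1932]
  T[3,:] = [+0.0000, +0.0074, -0.0597, -0.0865]
|eigenvalues of T|: 0.1519, 0.0751, 0.0226, 0.0000.
ρ(T) = max|λ| = 0.1519; 0.1519 < 1 ⇒ converges.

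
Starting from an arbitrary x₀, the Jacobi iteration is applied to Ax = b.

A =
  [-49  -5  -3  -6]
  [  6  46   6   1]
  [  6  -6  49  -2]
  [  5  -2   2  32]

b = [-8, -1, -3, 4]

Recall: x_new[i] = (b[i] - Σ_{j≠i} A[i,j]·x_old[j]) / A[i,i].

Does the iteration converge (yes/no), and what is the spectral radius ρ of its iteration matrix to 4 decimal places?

yes, ρ = 0.1605

Split A = D + L + U, D = diag(-49, 46, 49, 32).
Jacobi: T = -D⁻¹(L+U), T[1,0] = -(6)/(46) = -0.1304; T[1,1] = 0.
  T[0,:] = [+0.0000  -0.1020  -0.0612  -0.1224]
  T[1,:] = [-0.1304  +0.0000  -0.1304  -0.0217]
  T[2,:] = [-0.1224  +0.1224  +0.0000  +0.0408]
  T[3,:] = [-0.1562  +0.0625  -0.0625  +0.0000]
moduli |λ_i(T)| = 0.1605, 0.1283, 0.0396, 0.0396.
ρ = 0.1605; 0.1605 < 1 ⇒ converges.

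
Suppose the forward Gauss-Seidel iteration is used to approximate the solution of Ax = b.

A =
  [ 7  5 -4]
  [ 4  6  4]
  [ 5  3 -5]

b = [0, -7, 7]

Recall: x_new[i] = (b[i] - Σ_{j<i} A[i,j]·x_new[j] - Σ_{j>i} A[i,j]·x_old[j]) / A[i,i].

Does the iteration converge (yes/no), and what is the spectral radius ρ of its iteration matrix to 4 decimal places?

Split A = D + L + U, D = diag(7, 6, -5).
T_GS = -(D+L)⁻¹U: row 0 first, T[0,2] = -(-4)/(7) = +0.5714; later rows by forward substitution.
  T[0,:] = [+0.0000  -0.7143  +0.5714]
  T[1,:] = [+0.0000  +0.4762  -1.0476]
  T[2,:] = [+0.0000  -0.4286  -0.0571]
moduli |λ_i(T)| = 0.9307, 0.5116, 0.0000.
ρ(T) = max|λ| = 0.9307; 0.9307 < 1, so it converges for any x₀.

yes, ρ = 0.9307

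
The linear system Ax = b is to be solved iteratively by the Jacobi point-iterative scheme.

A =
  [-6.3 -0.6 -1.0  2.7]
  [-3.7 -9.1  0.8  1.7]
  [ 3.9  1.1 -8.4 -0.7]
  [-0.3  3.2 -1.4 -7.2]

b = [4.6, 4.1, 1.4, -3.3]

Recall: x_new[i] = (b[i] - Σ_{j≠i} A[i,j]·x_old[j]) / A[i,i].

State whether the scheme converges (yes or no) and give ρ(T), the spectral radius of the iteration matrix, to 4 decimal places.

Write A = D+L+U with D = diag(-6.3, -9.1, -8.4, -7.2).
Jacobi T = -D⁻¹(L+U): T[0,1] = -(-0.6)/(-6.3) = -0.0952; T[0,0] = 0.
  T[0,:] = [+0.0000 -0.0952 -0.1587 +0.4286]
  T[1,:] = [-0.4066 +0.0000 +0.0879 +0.1868]
  T[2,:] = [+0.4643 +0.1310 +0.0000 -0.0833]
  T[3,:] = [-0.0417 +0.4444 -0.1944 +0.0000]
eigenvalue magnitudes: 0.5674, 0.4484, 0.4484, 0.1513.
ρ(T) = max|λ| = 0.5674; 0.5674 < 1 ⇒ converges.

yes, ρ = 0.5674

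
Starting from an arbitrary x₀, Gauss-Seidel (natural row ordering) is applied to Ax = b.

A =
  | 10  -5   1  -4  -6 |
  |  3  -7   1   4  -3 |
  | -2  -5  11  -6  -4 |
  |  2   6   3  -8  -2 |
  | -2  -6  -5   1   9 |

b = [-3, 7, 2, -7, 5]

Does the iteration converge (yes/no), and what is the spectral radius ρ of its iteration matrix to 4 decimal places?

Split A = D + L + U, D = diag(10, -7, 11, -8, 9).
GS T = -(D+L)⁻¹U: row 0 first, T[0,1] = -(-5)/(10) = +0.5000; later rows by forward substitution.
  T[0,:] = [+0.0000 +0.5000 -0.1000 +0.4000 +0.6000]
  T[1,:] = [+0.0000 +0.2143 +0.1000 +0.7429 -0.1714]
  T[2,:] = [+0.0000 +0.1883 +0.0273 +0.9558 +0.3948]
  T[3,:] = [+0.0000 +0.3563 +0.0602 +1.0156 -0.0805]
  T[4,:] = [+0.0000 +0.3190 +0.0529 +1.0023 +0.2473]
eigenvalue magnitudes: 1.2209, 0.3320, 0.0731, 0.0731, 0.0000.
ρ = 1.2209; 1.2209 > 1: divergent.

no, ρ = 1.2209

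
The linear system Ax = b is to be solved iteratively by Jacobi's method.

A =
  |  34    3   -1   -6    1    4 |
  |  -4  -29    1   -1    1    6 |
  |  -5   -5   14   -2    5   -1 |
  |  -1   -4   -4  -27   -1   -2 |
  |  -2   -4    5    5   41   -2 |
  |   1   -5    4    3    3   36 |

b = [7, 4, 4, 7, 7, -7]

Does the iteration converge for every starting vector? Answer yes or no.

A = D + L + U where D = diag(34, -29, 14, -27, 41, 36).
Jacobi T = -D⁻¹(L+U): T[2,3] = -(-2)/(14) = +0.1429; T[2,2] = 0.
  T[0,:] = [+0.0000  -0.0882  +0.0294  +0.1765  -0.0294  -0.1176]
  T[1,:] = [-0.1379  +0.0000  +0.0345  -0.0345  +0.0345  +0.2069]
  T[2,:] = [+0.3571  +0.3571  +0.0000  +0.1429  -0.3571  +0.0714]
  T[3,:] = [-0.0370  -0.1481  -0.1481  +0.0000  -0.0370  -0.0741]
  T[4,:] = [+0.0488  +0.0976  -0.1220  -0.1220  +0.0000  +0.0488]
  T[5,:] = [-0.0278  +0.1389  -0.1111  -0.0833  -0.0833  +0.0000]
eigenvalue magnitudes: 0.3523, 0.2887, 0.1754, 0.1754, 0.1193, 0.1029.
ρ(T) = max|λ| = 0.3523; 0.3523 < 1, so it converges for any x₀.

yes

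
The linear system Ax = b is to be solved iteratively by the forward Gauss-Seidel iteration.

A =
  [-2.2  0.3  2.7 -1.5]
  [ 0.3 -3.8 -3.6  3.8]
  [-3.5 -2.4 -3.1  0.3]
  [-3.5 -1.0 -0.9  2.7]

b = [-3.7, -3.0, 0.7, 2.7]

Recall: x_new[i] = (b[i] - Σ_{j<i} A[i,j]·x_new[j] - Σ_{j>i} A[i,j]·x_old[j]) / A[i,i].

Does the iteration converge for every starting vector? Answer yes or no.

Write A = D+L+U with D = diag(-2.2, -3.8, -3.1, 2.7).
T_GS = -(D+L)⁻¹U: row 0 first, T[0,1] = -(0.3)/(-2.2) = +0.1364; later rows by forward substitution.
  T[0,:] = [+0.0000 +0.1364 +1.2273 -0.6818]
  T[1,:] = [+0.0000 +0.0108 -0.8505 +0.9462]
  T[2,:] = [+0.0000 -0.1623 -0.7272 +0.1340]
  T[3,:] = [+0.0000 +0.1267 +1.0335 -0.4887]
|eigenvalues of T|: 1.2584, 0.1135, 0.1135, 0.0000.
spectral radius ρ = 1.2584; 1.2584 > 1: divergent.

no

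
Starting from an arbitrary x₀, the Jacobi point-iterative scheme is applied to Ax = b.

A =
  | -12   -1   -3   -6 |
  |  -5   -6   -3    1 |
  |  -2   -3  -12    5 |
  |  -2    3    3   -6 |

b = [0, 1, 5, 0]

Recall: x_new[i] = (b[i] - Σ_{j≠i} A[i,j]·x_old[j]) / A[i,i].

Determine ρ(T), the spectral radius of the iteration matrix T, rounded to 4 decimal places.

Write A = D+L+U with D = diag(-12, -6, -12, -6).
Jacobi: T = -D⁻¹(L+U), T[0,1] = -(-1)/(-12) = -0.0833; T[0,0] = 0.
  T[0,:] = [+0.0000, -0.0833, -0.2500, -0.5000]
  T[1,:] = [-0.8333, +0.0000, -0.5000, +0.1667]
  T[2,:] = [-0.1667, -0.2500, +0.0000, +0.4167]
  T[3,:] = [-0.3333, +0.5000, +0.5000, +0.0000]
moduli |λ_i(T)| = 0.8438, 0.5722, 0.5722, 0.2765.
spectral radius ρ = 0.8438; 0.8438 < 1: convergent.

0.8438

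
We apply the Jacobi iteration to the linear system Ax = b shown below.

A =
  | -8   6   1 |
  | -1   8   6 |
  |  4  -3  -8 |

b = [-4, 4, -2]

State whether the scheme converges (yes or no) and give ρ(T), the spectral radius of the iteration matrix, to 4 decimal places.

Let D = diag(-8, 8, -8); L, U the strict triangles.
Jacobi T = -D⁻¹(L+U): T[0,2] = -(1)/(-8) = +0.1250; T[0,0] = 0.
  T[0,:] = [+0.0000, +0.7500, +0.1250]
  T[1,:] = [+0.1250, +0.0000, -0.7500]
  T[2,:] = [+0.5000, -0.3750, +0.0000]
|eigenvalues of T|: 0.8750, 0.5728, 0.5728.
ρ(T) = max|λ| = 0.8750; 0.8750 < 1, so it converges for any x₀.

yes, ρ = 0.8750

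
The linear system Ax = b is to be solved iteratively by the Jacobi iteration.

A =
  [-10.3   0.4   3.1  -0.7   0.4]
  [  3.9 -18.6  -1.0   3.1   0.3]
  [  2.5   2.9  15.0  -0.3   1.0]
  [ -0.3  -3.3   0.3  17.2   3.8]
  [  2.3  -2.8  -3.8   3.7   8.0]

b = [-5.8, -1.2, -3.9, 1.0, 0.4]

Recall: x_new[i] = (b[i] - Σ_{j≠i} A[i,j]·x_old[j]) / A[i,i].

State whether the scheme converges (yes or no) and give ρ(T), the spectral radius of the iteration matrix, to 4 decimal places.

yes, ρ = 0.4271

Write A = D+L+U with D = diag(-10.3, -18.6, 15, 17.2, 8).
Jacobi T = -D⁻¹(L+U): T[4,2] = -(-3.8)/(8) = +0.4750; T[4,4] = 0.
  T[0,:] = [+0.0000, +0.0388, +0.3010, -0.0680, +0.0388]
  T[1,:] = [+0.2097, +0.0000, -0.0538, +0.1667, +0.0161]
  T[2,:] = [-0.1667, -0.1933, +0.0000, +0.0200, -0.0667]
  T[3,:] = [+0.0174, +0.1919, -0.0174, +0.0000, -0.2209]
  T[4,:] = [-0.2875, +0.3500, +0.4750, -0.4625, +0.0000]
|λ(T)| sorted: 0.4271, 0.2694, 0.2694, 0.2548, 0.0130.
ρ(T) = max|λ| = 0.4271; 0.4271 < 1 ⇒ converges.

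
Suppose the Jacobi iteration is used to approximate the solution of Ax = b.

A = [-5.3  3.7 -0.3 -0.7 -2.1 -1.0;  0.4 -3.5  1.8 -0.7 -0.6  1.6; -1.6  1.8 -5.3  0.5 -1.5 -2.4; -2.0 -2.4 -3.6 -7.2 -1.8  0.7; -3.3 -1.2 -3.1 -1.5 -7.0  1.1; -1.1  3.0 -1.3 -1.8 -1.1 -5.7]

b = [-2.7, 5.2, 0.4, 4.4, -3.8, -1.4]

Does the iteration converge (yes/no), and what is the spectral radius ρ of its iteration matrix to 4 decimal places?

no, ρ = 1.1283

Split A = D + L + U, D = diag(-5.3, -3.5, -5.3, -7.2, -7, -5.7).
T_J = -D⁻¹(L+U): T[2,1] = -(1.8)/(-5.3) = +0.3396; T[2,2] = 0.
  T[0,:] = [+0.0000, +0.6981, -0.0566, -0.1321, -0.3962, -0.1887]
  T[1,:] = [+0.1143, +0.0000, +0.5143, -0.2000, -0.1714, +0.4571]
  T[2,:] = [-0.3019, +0.3396, +0.0000, +0.0943, -0.2830, -0.4528]
  T[3,:] = [-0.2778, -0.3333, -0.5000, +0.0000, -0.2500, +0.0972]
  T[4,:] = [-0.4714, -0.1714, -0.4429, -0.2143, +0.0000, +0.1571]
  T[5,:] = [-0.1930, +0.5263, -0.2281, -0.3158, -0.1930, +0.0000]
|roots of det(T-λI)|: 1.1283, 0.5748, 0.5748, 0.4339, 0.3572, 0.0235.
ρ(T) = max|λ| = 1.1283; 1.1283 > 1 ⇒ diverges.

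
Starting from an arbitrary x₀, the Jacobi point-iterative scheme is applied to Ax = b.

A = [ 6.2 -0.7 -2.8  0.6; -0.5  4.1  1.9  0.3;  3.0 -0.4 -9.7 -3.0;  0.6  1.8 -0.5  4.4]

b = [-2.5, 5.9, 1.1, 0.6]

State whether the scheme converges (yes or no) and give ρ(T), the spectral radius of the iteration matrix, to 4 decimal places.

yes, ρ = 0.5171

Diagonal D = diag(6.2, 4.1, -9.7, 4.4); L, U strict lower/upper.
Jacobi T = -D⁻¹(L+U): T[1,3] = -(0.3)/(4.1) = -0.0732; T[1,1] = 0.
  T[0,:] = [+0.0000  +0.1129  +0.4516  -0.0968]
  T[1,:] = [+0.1220  +0.0000  -0.4634  -0.0732]
  T[2,:] = [+0.3093  -0.0412  +0.0000  -0.3093]
  T[3,:] = [-0.1364  -0.4091  +0.1136  +0.0000]
moduli |λ_i(T)| = 0.5171, 0.3642, 0.3642, 0.0770.
spectral radius ρ = 0.5171; 0.5171 < 1, so it converges for any x₀.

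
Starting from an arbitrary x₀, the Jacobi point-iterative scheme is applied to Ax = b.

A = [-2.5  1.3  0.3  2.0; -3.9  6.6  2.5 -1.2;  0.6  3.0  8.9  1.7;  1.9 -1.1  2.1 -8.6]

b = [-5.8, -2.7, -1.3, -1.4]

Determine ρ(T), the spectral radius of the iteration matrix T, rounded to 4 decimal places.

0.7623

Let D = diag(-2.5, 6.6, 8.9, -8.6); L, U the strict triangles.
Jacobi T = -D⁻¹(L+U): T[2,3] = -(1.7)/(8.9) = -0.1910; T[2,2] = 0.
  T[0,:] = [+0.0000, +0.5200, +0.1200, +0.8000]
  T[1,:] = [+0.5909, +0.0000, -0.3788, +0.1818]
  T[2,:] = [-0.0674, -0.3371, +0.0000, -0.1910]
  T[3,:] = [+0.2209, -0.1279, +0.2442, +0.0000]
|roots of det(T-λI)|: 0.7623, 0.5101, 0.5101, 0.2172.
spectral radius ρ = 0.7623; 0.7623 < 1 ⇒ converges.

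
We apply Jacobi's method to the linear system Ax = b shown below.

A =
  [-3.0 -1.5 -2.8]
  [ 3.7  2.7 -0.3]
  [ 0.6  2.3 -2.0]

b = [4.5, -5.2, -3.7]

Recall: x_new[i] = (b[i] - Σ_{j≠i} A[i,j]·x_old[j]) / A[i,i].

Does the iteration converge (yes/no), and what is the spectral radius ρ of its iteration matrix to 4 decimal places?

Let D = diag(-3, 2.7, -2); L, U the strict triangles.
T_J = -D⁻¹(L+U): T[1,2] = -(-0.3)/(2.7) = +0.1111; T[1,1] = 0.
  T[0,:] = [+0.0000 -0.5000 -0.9333]
  T[1,:] = [-1.3704 +0.0000 +0.1111]
  T[2,:] = [+0.3000 +1.1500 +0.0000]
eigenvalue magnitudes: 1.2889, 1.0622, 1.0622.
ρ = 1.2889; 1.2889 > 1, so it fails to converge.

no, ρ = 1.2889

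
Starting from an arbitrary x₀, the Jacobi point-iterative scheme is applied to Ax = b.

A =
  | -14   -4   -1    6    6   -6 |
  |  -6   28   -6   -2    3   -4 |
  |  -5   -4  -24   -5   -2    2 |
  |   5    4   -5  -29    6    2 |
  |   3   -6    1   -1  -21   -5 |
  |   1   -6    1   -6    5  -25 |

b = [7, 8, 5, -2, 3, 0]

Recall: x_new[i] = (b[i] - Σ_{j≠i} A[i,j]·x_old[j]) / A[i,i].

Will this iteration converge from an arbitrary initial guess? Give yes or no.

Write A = D+L+U with D = diag(-14, 28, -24, -29, -21, -25).
Jacobi T = -D⁻¹(L+U): T[5,4] = -(5)/(-25) = +0.2000; T[5,5] = 0.
  T[0,:] = [+0.0000  -0.2857  -0.0714  +0.4286  +0.4286  -0.4286]
  T[1,:] = [+0.2143  +0.0000  +0.2143  +0.0714  -0.1071  +0.1429]
  T[2,:] = [-0.2083  -0.1667  +0.0000  -0.2083  -0.0833  +0.0833]
  T[3,:] = [+0.1724  +0.1379  -0.1724  +0.0000  +0.2069  +0.0690]
  T[4,:] = [+0.1429  -0.2857  +0.0476  -0.0476  +0.0000  -0.2381]
  T[5,:] = [+0.0400  -0.2400  +0.0400  -0.2400  +0.2000  +0.0000]
|roots of det(T-λI)|: 0.5157, 0.4053, 0.4053, 0.2836, 0.2836, 0.1322.
spectral radius ρ = 0.5157; 0.5157 < 1, so it converges for any x₀.

yes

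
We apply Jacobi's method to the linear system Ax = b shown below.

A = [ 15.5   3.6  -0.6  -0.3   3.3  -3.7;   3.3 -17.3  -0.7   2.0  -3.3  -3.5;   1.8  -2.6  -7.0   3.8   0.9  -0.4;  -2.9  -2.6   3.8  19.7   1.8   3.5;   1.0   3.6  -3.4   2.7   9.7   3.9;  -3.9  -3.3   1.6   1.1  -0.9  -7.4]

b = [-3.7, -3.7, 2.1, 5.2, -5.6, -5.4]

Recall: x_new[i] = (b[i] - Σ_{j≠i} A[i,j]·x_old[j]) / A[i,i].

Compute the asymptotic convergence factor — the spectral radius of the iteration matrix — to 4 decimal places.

0.5938

Diagonal D = diag(15.5, -17.3, -7, 19.7, 9.7, -7.4); L, U strict lower/upper.
Jacobi T = -D⁻¹(L+U): T[2,4] = -(0.9)/(-7) = +0.1286; T[2,2] = 0.
  T[0,:] = [+0.0000 -0.2323 +0.0387 +0.0194 -0.2129 +0.2387]
  T[1,:] = [+0.1908 +0.0000 -0.0405 +0.1156 -0.1908 -0.2023]
  T[2,:] = [+0.2571 -0.3714 +0.0000 +0.5429 +0.1286 -0.0571]
  T[3,:] = [+0.1472 +0.1320 -0.1929 +0.0000 -0.0914 -0.1777]
  T[4,:] = [-0.1031 -0.3711 +0.3505 -0.2784 +0.0000 -0.4021]
  T[5,:] = [-0.5270 -0.4459 +0.2162 +0.1486 -0.1216 +0.0000]
moduli |λ_i(T)| = 0.5938, 0.4354, 0.4354, 0.4045, 0.2861, 0.2861.
ρ = 0.5938; 0.5938 < 1 ⇒ converges.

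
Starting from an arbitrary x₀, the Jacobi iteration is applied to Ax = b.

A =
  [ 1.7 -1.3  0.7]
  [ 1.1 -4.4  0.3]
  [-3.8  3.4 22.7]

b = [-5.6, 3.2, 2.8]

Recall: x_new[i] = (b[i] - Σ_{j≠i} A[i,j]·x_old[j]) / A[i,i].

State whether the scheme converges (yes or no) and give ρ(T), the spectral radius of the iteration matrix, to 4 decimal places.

yes, ρ = 0.4129

Split A = D + L + U, D = diag(1.7, -4.4, 22.7).
T_J = -D⁻¹(L+U): T[0,1] = -(-1.3)/(1.7) = +0.7647; T[0,0] = 0.
  T[0,:] = [+0.0000 +0.7647 -0.4118]
  T[1,:] = [+0.2500 +0.0000 +0.0682]
  T[2,:] = [+0.1674 -0.1498 +0.0000]
|eigenvalues of T|: 0.4129, 0.2418, 0.2418.
ρ(T) = max|λ| = 0.4129; 0.4129 < 1 ⇒ converges.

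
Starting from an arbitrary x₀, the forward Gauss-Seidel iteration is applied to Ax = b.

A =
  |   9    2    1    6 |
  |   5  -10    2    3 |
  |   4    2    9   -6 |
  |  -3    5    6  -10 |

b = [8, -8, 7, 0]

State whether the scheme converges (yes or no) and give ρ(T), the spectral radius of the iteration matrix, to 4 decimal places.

Write A = D+L+U with D = diag(9, -10, 9, -10).
GS T = -(D+L)⁻¹U: row 0 first, T[0,2] = -(1)/(9) = -0.1111; later rows by forward substitution.
  T[0,:] = [+0.0000, -0.2222, -0.1111, -0.6667]
  T[1,:] = [+0.0000, -0.1111, +0.1444, -0.0333]
  T[2,:] = [+0.0000, +0.1235, +0.0173, +0.9704]
  T[3,:] = [+0.0000, +0.0852, +0.1159, +0.7656]
|roots of det(T-λI)|: 0.9050, 0.1781, 0.0552, 0.0000.
ρ(T) = max|λ| = 0.9050; 0.9050 < 1 ⇒ converges.

yes, ρ = 0.9050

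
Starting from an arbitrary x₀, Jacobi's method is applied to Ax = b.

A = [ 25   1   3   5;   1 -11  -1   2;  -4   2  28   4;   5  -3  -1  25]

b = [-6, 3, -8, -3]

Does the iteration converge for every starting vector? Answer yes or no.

yes

Split A = D + L + U, D = diag(25, -11, 28, 25).
Jacobi T = -D⁻¹(L+U): T[1,2] = -(-1)/(-11) = -0.0909; T[1,1] = 0.
  T[0,:] = [+0.0000  -0.0400  -0.1200  -0.2000]
  T[1,:] = [+0.0909  +0.0000  -0.0909  +0.1818]
  T[2,:] = [+0.1429  -0.0714  +0.0000  -0.1429]
  T[3,:] = [-0.2000  +0.1200  +0.0400  +0.0000]
|λ(T)| sorted: 0.2458, 0.1926, 0.0913, 0.0913.
ρ = 0.2458; 0.2458 < 1, so it converges for any x₀.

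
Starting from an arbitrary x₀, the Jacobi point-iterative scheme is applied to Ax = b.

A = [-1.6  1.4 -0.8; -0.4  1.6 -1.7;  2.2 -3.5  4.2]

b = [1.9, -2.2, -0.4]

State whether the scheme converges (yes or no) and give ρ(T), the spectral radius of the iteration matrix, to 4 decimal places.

no, ρ = 1.3439

Diagonal D = diag(-1.6, 1.6, 4.2); L, U strict lower/upper.
Jacobi T = -D⁻¹(L+U): T[1,0] = -(-0.4)/(1.6) = +0.2500; T[1,1] = 0.
  T[0,:] = [+0.0000  +0.8750  -0.5000]
  T[1,:] = [+0.2500  +0.0000  +1.0625]
  T[2,:] = [-0.5238  +0.8333  +0.0000]
moduli |λ_i(T)| = 1.3439, 0.7796, 0.5642.
spectral radius ρ = 1.3439; 1.3439 > 1 ⇒ diverges.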